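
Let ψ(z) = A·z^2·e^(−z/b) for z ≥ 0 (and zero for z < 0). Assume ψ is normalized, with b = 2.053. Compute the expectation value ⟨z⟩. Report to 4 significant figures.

⟨z⟩ ≈ 5.133

By definition ⟨z⟩ = ∫ z |ψ(z)|² dz.
Evaluating both integrals, ⟨z⟩ = 5·b/2.
With b = 2.053, ⟨z⟩ = 5.1325.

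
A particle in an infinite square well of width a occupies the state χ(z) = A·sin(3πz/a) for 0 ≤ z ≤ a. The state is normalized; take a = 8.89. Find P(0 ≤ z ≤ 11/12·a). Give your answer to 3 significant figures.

P ≈ 0.970

The probability is P = ∫ |χ|² dz over [0, 11/12·a].
The normalization integral ∫|χ|²dz over the whole domain equals a/2·A², and A² cancels in the ratio.
In terms of u = z/a (A² and the length scale cancel between numerator and denominator), P = [∫_{0}^{11/12} sin(3·π·u)^2 du] / [∫_{0}^{1} sin(3·π·u)^2 du].
An antiderivative of sin(3·π·u)^2 is u/2 - sin(6·π·u)/(12·π); evaluating from 0 to 11/12 gives 1/(12·π) + 11/24, while the full integral is 1/2.
Evaluating gives P = (2 + 11·π)/(12·π).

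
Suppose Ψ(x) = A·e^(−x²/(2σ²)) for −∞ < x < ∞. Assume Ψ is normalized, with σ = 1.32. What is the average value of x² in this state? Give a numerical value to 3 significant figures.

⟨x²⟩ = ∫ x^2 |Ψ|² dx over the full domain.
With ∫_{−∞}^{∞} x^(2m) e^(−αx²) dx = (2m−1)!!·√π / (2^m α^(m+1/2)), the ratio of the moment integral to the normalization integral gives ⟨x²⟩ = σ^2/2.
Putting σ = 1.32 gives 0.8712.

⟨x^2⟩ ≈ 0.871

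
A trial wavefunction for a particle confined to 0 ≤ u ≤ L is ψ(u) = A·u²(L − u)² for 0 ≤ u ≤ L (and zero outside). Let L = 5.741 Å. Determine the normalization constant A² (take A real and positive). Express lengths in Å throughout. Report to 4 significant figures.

We need A² ∫|f|² du = 1, taking the integral from 0 to L.
Expanding the polynomial and integrating term by term, ∫|ψ|² du = A²·(L^9/630).
Hence A² = 1/[L^9/630].
With L = 5.741: A² = 0.000092994 and A = 0.0096433.

A^2 ≈ 0.00009299 Å^(-9)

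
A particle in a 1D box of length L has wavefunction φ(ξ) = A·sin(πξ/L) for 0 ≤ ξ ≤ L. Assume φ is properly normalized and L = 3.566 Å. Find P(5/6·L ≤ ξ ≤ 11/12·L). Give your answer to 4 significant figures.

P = ∫_{5/6·L}^{11/12·L} |φ(ξ)|² dξ.
With A² fixed by ∫|φ|² = 1, i.e. A² = (L/2)^(−1), substitute and integrate.
In terms of u = ξ/L (A² and the length scale cancel between numerator and denominator), P = [∫_{5/6}^{11/12} sin(π·u)^2 du] / [∫_{0}^{1} sin(π·u)^2 du].
With ∫ sin(π·u)^2 du = u/2 - sin(2·π·u)/(4·π) + C, the region integral is -√(3)/(8·π) + 1/(8·π) + 1/24 and the full one is 1/2.
The result is P = (-3·√(3) + 3 + π)/(12·π).

P ≈ 0.02508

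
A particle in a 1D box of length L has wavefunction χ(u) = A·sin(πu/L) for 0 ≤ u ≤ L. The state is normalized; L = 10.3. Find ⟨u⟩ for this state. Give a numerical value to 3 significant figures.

The expectation value is the |χ|²-weighted average of u: ∫ u|χ|² du.
The ratio of the moment integral to the normalization integral gives ⟨u⟩ = L/2.
With L = 10.3, ⟨u⟩ = 5.150.

⟨u⟩ ≈ 5.15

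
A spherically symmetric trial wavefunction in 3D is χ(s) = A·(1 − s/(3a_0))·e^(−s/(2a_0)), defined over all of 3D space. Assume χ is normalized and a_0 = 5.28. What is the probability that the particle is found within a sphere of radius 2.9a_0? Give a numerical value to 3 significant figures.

P ≈ 0.353

Integrate the radial probability density 4πs²|χ|² over s ≤ 2.9a_0.
The full normalization integral is A²·[8·π·a_0^3/3] = 1, fixing A².
In terms of u = s/a_0 (A², 4π and the length scale all cancel between numerator and denominator), P = [∫_{0}^{2.9} u^2·(1 - u/3)^2·e^(-u) du] / [∫_{0}^{∞} u^2·(1 - u/3)^2·e^(-u) du].
With ∫ u^2·(1 - u/3)^2·e^(-u) du = (-u^4 + 2·u^3 - 3·u^2 - 6·u - 6)·e^(-u)/9 + C, the region integral is ≈ 0.23516 and the full one is 2/3.
The region integral divided by the full integral gives P = 0.3527.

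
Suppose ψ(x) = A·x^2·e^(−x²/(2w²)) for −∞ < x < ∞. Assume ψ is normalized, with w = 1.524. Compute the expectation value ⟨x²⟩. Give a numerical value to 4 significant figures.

By definition ⟨x²⟩ = ∫ x^2 |ψ(x)|² dx.
Evaluating both integrals, ⟨x²⟩ = 5·w^2/2.
Putting w = 1.524 gives 5.8064.

⟨x^2⟩ ≈ 5.806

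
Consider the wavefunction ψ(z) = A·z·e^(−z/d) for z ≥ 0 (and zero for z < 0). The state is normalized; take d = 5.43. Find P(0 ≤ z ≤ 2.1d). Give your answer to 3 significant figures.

|ψ|² is the probability density, so P = ∫_{0}^{2.1d} |ψ|² dz.
Since A² = 1/(d^3/4), this is the region integral divided by the full normalization integral.
In terms of u = z/d (A² and the length scale cancel between numerator and denominator), P = [∫_{0}^{2.1} u^2·e^(-2·u) du] / [∫_{0}^{∞} u^2·e^(-2·u) du].
Using ∫ u^2·e^(-2·u) du = -(2·u^2 + 2·u + 1)·e^(-2·u)/4, the numerator is 1/4 - 701·e^(-21/5)/200 and the denominator is 1/4.
Evaluating gives P = 0.7898.

P ≈ 0.790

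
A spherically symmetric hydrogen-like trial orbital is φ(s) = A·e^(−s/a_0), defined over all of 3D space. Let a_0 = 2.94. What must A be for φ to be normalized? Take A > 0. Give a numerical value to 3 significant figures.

A ≈ 0.112

The normalization condition is ∫|φ|² 4πs² ds = 1 from 0 to ∞.
(Spherical symmetry: dV = 4πs² ds.)
Carrying out the integral gives A² · π·a_0^3.
With a_0 = 2.94: A² = 0.01253 and A = 0.1119.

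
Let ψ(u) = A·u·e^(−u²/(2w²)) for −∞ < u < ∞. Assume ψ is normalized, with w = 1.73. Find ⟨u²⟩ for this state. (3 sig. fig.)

By definition ⟨u²⟩ = ∫ u^2 |ψ(u)|² du.
Using the Gaussian integral ∫_{−∞}^{∞} e^(−αu²) du = √(π/α), since the A² factors cancel between numerator and denominator, ⟨u²⟩ = 3·w^2/2.
With w = 1.73, ⟨u^2⟩ = 4.489.

⟨u^2⟩ ≈ 4.49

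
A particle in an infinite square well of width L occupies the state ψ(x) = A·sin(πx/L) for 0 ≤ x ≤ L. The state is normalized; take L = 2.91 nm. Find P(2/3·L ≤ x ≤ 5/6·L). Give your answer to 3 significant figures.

P ≈ 0.167

|ψ|² is the probability density, so P = ∫_{2/3·L}^{5/6·L} |ψ|² dx.
Since A² = 1/(L/2), this is the region integral divided by the full normalization integral.
Let u = x/L; then A² and the length scale cancel, so P = ∫_{2/3}^{5/6} sin(π·u)^2 du ÷ ∫_{0}^{1} sin(π·u)^2 du.
An antiderivative of sin(π·u)^2 is u/2 - sin(2·π·u)/(4·π); evaluating from 2/3 to 5/6 gives 1/12, while the full integral is 1/2.
Evaluating gives P = 1/6.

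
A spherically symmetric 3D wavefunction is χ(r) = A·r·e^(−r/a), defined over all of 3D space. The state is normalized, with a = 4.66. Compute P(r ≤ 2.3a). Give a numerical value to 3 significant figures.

Integrate the radial probability density 4πr²|χ|² over r ≤ 2.3a.
The full normalization integral is A²·[3·π·a^5] = 1, fixing A².
Substituting u = r/a, A², 4π and the length scale all cancel in the ratio: P = ∫_{0}^{2.3} u^4·e^(-2·u) du / ∫_{0}^{∞} u^4·e^(-2·u) du.
Using ∫ u^4·e^(-2·u) du = -(u^4/2 + u^3 + 3·u^2/2 + 3·u/2 + 3/4)·e^(-2·u), the numerator is ≈ 0.36507 and the denominator is 3/4.
Taking the ratio yields P = 0.4868.

P ≈ 0.487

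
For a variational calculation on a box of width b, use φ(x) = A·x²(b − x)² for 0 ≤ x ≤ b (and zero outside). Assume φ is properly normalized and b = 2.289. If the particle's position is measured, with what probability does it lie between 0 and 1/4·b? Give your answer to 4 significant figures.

P ≈ 0.04893

P = ∫_{0}^{1/4·b} |φ(x)|² dx.
With A² fixed by ∫|φ|² = 1, i.e. A² = (b^9/630)^(−1), substitute and integrate.
Substituting u = x/b, A² and the length scale cancel in the ratio: P = ∫_{0}^{1/4} u^4·(1 - u)^4 du / ∫_{0}^{1} u^4·(1 - u)^4 du.
With ∫ u^4·(1 - u)^4 du = u^5·(70·u^4 - 315·u^3 + 540·u^2 - 420·u + 126)/630 + C, the region integral is ≈ 0.0000776624 and the full one is 1/630.
The result is P = 0.048927.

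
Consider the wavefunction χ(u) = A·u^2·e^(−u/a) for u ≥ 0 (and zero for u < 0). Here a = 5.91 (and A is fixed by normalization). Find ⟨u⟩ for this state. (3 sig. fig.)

⟨u⟩ ≈ 14.8

By definition ⟨u⟩ = ∫ u |χ(u)|² du.
Using ∫₀^∞ uⁿ e^(−αu) du = n!/αⁿ⁺¹, since the A² factors cancel between numerator and denominator, ⟨u⟩ = 5·a/2.
With a = 5.91, ⟨u⟩ = 14.78.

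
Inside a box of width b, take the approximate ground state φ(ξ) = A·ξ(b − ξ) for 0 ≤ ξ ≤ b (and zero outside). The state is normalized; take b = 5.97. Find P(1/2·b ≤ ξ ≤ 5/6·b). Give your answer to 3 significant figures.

The probability is P = ∫ |φ|² dξ over [1/2·b, 5/6·b].
The normalization integral ∫|φ|²dξ over the whole domain equals b^5/30·A², and A² cancels in the ratio.
In terms of u = ξ/b (A² and the length scale cancel between numerator and denominator), P = [∫_{1/2}^{5/6} u^2·(1 - u)^2 du] / [∫_{0}^{1} u^2·(1 - u)^2 du].
An antiderivative of u^2·(1 - u)^2 is u^3·(6·u^2 - 15·u + 10)/30; evaluating from 1/2 to 5/6 gives ≈ 0.015484, while the full integral is 1/30.
Taking the ratio, P = 301/648.

P ≈ 0.465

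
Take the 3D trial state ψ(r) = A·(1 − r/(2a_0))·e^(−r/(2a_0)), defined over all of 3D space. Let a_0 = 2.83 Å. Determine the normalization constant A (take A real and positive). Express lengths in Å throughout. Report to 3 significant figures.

A ≈ 0.0419 Å^(-3/2)

We need A² ∫|f|² 4πr² dr = 1, taking the integral from 0 to ∞.
(Spherical symmetry: dV = 4πr² dr.)
Recall ∫₀^∞ r^m e^(−r/β) dr = m!·β^(m+1), the integral (without the A² prefactor) comes out to 8·π·a_0^3.
So A² = (8·π·a_0^3)^(−1).
Substituting a_0 = 2.83 gives A² = 0.001755, so A = 0.04190.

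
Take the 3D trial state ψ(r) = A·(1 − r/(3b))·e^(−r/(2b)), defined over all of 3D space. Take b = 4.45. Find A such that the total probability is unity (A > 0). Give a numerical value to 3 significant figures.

A ≈ 0.0368

We need A² ∫|f|² 4πr² dr = 1, taking the integral from 0 to ∞.
The angular integral contributes 4π, leaving ∫₀^∞ r²|ψ|² dr.
Using ∫₀^∞ rⁿ e^(−αr) dr = n!/αⁿ⁺¹, with ψ = A·(1 − r/(3b))·e^(−r/(2b)), the integral evaluates to A²·[8·π·b^3/3].
So A² = (8·π·b^3/3)^(−1).
Substituting b = 4.45 gives A² = 0.001355, so A = 0.03680.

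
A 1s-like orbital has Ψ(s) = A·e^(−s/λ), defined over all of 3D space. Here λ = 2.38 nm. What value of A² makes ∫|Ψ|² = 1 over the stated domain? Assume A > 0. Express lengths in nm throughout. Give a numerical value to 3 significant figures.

Require ∫ |Ψ|² 4πs² ds = 1 over the whole domain.
Using ∫₀^∞ sⁿ e^(−αs) ds = n!/αⁿ⁺¹, the integral (without the A² prefactor) comes out to π·λ^3.
Hence A² = 1/[π·λ^3].
Plugging in λ = 2.38 yields A = 0.1537.

A^2 ≈ 0.0236 nm^(-3)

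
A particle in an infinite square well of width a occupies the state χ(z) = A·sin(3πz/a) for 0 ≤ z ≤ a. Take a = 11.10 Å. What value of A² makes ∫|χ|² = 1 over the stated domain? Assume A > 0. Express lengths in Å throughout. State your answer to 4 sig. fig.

Require ∫ |χ|² dz = 1 over the whole domain.
With ∫₀^a sin²(nπz/a) dz = a/2, with χ = A·sin(3πz/a), the integral evaluates to A²·[a/2].
Plugging in a = 11.10 yields A = 0.42448.

A^2 ≈ 0.1802 Å^(-1)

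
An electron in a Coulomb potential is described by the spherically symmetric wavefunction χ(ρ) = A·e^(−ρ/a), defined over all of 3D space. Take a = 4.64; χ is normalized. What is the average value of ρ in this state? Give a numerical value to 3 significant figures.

⟨ρ⟩ = ∫ ρ |χ|² 4πρ² dρ over the full domain.
With ∫₀^∞ ρ^3 e^(−αρ) dρ = 3!/α^4, evaluating both integrals, ⟨ρ⟩ = 3·a/2.
With a = 4.64, ⟨ρ⟩ = 6.960.

⟨ρ⟩ ≈ 6.96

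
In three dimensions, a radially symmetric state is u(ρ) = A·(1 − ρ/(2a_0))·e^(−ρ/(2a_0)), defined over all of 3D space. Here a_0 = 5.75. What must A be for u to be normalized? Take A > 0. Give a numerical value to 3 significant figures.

A ≈ 0.0145

We need A² ∫|f|² 4πρ² dρ = 1, taking the integral from 0 to ∞.
With ∫₀^∞ ρ^4 e^(−αρ) dρ = 4!/α^5, carrying out the integral gives A² · 8·π·a_0^3.
Setting this equal to 1 gives A² = 1/(8·π·a_0^3).
Plugging in a_0 = 5.75 yields A = 0.01447.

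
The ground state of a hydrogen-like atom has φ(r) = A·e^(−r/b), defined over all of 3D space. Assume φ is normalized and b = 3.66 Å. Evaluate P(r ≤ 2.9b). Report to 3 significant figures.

Integrate the radial probability density 4πr²|φ|² over r ≤ 2.9b.
A² is fixed by ∫₀^∞ 4πr²|φ|² dr = 1, i.e. A² = (π·b^3)^(−1).
In terms of u = r/b (A², 4π and the length scale all cancel between numerator and denominator), P = [∫_{0}^{2.9} u^2·e^(-2·u) du] / [∫_{0}^{∞} u^2·e^(-2·u) du].
Using ∫ u^2·e^(-2·u) du = -(2·u^2 + 2·u + 1)·e^(-2·u)/4, the numerator is 1/4 - 1181·e^(-29/5)/200 and the denominator is 1/4.
The region integral divided by the full integral gives P = 0.9285.

P ≈ 0.928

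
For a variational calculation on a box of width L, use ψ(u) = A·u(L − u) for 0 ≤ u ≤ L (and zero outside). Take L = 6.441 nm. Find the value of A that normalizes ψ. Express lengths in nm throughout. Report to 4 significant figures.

A ≈ 0.05202 nm^(-5/2)

Require ∫ |ψ|² du = 1 over the whole domain.
With ψ = A·u(L − u), the integral evaluates to A²·[L^5/30].
Hence A² = 1/[L^5/30].
Plugging in L = 6.441 yields A = 0.052021.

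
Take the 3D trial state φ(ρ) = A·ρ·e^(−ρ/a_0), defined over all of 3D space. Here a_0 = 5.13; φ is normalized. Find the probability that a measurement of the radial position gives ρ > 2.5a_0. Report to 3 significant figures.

P ≈ 0.440

With dV = 4πρ²dρ, the probability is ∫|φ|² dV over ρ > 2.5a_0.
A² is fixed by ∫₀^∞ 4πρ²|φ|² dρ = 1, i.e. A² = (3·π·a_0^5)^(−1).
Substituting u = ρ/a_0, A², 4π and the length scale all cancel in the ratio: P = ∫_{2.5}^{∞} u^4·e^(-2·u) du / ∫_{0}^{∞} u^4·e^(-2·u) du.
With ∫ u^4·e^(-2·u) du = -(u^4/2 + u^3 + 3·u^2/2 + 3·u/2 + 3/4)·e^(-2·u) + C, the region integral is 1569·e^(-5)/32 and the full one is 3/4.
This evaluates to P = 0.4405.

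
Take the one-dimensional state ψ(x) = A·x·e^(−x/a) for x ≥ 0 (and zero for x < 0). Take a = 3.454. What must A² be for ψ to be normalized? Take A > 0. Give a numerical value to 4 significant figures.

We need A² ∫|f|² dx = 1, taking the integral from 0 to ∞.
Recall ∫₀^∞ x^m e^(−x/β) dx = m!·β^(m+1), carrying out the integral gives A² · a^3/4.
Setting this equal to 1 gives A² = 1/(a^3/4).
Plugging in a = 3.454 yields A = 0.31156.

A^2 ≈ 0.09707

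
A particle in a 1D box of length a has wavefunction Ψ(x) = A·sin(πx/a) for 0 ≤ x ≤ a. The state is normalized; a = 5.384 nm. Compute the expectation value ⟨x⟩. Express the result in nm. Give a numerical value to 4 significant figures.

By definition ⟨x⟩ = ∫ x |Ψ(x)|² dx.
With ∫₀^a sin²(nπx/a) dx = a/2, since the A² factors cancel between numerator and denominator, ⟨x⟩ = a/2.
With a = 5.384, ⟨x⟩ = 2.6920.

⟨x⟩ ≈ 2.692 nm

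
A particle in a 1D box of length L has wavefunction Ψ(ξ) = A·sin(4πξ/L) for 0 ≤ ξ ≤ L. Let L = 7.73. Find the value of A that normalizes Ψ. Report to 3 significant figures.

A ≈ 0.509

Normalization requires ∫|Ψ|² dξ = 1, integrated from 0 to L.
The integral (without the A² prefactor) comes out to L/2.
Setting this equal to 1 gives A² = 1/(L/2).
Plugging in L = 7.73 yields A = 0.5087.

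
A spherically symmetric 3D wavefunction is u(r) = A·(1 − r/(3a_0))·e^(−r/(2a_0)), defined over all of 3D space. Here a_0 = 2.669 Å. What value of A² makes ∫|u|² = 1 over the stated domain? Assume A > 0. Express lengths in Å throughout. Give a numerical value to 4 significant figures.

A^2 ≈ 0.006278 Å^(-3)

Normalization requires ∫|u|² 4πr² dr = 1, integrated from 0 to ∞.
In 3D with spherical symmetry the volume element is 4πr² dr.
Recall ∫₀^∞ r^m e^(−r/β) dr = m!·β^(m+1), ∫|u|² 4πr² dr = A²·(8·π·a_0^3/3).
So A² = (8·π·a_0^3/3)^(−1).
With a_0 = 2.669: A² = 0.0062782 and A = 0.079235.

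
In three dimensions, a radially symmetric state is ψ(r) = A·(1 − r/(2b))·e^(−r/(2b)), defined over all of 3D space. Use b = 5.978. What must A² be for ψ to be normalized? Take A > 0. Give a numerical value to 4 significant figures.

A^2 ≈ 0.0001862

Require ∫ |ψ|² 4πr² dr = 1 over the whole domain.
Recall ∫₀^∞ r^m e^(−r/β) dr = m!·β^(m+1), the integral (without the A² prefactor) comes out to 8·π·b^3.
Substituting b = 5.978 gives A² = 0.00018625, so A = 0.013647.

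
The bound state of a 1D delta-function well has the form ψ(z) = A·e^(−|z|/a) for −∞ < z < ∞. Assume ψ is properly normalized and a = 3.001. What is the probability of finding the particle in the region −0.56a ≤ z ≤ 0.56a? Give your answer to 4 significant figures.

P ≈ 0.6737

The probability is P = ∫ |ψ|² dz over [−0.56a, 0.56a].
The normalization integral ∫|ψ|²dz over the whole domain equals a·A², and A² cancels in the ratio.
By symmetry take twice the z ≥ 0 contribution in numerator and denominator; the 2's cancel. Let u = z/a; then A² and the length scale cancel, so P = ∫_{0}^{0.56} e^(-2·u) du ÷ ∫_{0}^{∞} e^(-2·u) du.
With ∫ e^(-2·u) du = -e^(-2·u)/2 + C, the region integral is 1/2 - e^(-28/25)/2 and the full one is 1/2.
Taking the ratio, P = 0.67372.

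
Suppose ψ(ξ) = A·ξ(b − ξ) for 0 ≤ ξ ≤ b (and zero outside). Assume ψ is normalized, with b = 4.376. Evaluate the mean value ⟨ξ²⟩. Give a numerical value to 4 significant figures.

⟨ξ^2⟩ ≈ 5.471

⟨ξ²⟩ = ∫ ξ^2 |ψ|² dξ over the full domain.
The ratio of the moment integral to the normalization integral gives ⟨ξ²⟩ = 2·b^2/7.
With b = 4.376, ⟨ξ^2⟩ = 5.4713.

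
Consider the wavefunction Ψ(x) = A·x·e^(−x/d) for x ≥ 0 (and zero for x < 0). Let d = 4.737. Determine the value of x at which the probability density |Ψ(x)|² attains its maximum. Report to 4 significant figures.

Set d/dx [|Ψ(x)|²] = 0 and solve for x > 0.
Solving yields x = d.
With d = 4.737, the most probable position is 4.7370.

x ≈ 4.737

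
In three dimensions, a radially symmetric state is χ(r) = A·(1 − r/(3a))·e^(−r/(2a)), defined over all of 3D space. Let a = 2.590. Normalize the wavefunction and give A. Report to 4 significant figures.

A ≈ 0.08289

The normalization condition is ∫|χ|² 4πr² dr = 1 from 0 to ∞.
The angular integral contributes 4π, leaving ∫₀^∞ r²|χ|² dr.
Recall ∫₀^∞ r^m e^(−r/β) dr = m!·β^(m+1), ∫|χ|² 4πr² dr = A²·(8·π·a^3/3).
Hence A² = 1/[8·π·a^3/3].
With a = 2.590: A² = 0.0068704 and A = 0.082888.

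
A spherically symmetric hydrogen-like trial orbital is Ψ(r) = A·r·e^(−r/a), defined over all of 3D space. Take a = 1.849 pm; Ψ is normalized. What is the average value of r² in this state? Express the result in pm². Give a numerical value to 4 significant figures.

By definition ⟨r²⟩ = ∫ r^2 |Ψ(r)|² 4πr² dr.
Since the A² factors cancel between numerator and denominator, ⟨r²⟩ = 15·a^2/2.
Putting a = 1.849 gives 25.641.

⟨r^2⟩ ≈ 25.64 pm^2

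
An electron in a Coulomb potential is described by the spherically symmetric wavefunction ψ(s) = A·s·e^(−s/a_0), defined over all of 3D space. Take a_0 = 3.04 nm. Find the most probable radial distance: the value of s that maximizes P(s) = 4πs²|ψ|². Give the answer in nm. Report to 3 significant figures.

Set d/ds [P(s) = 4πs²|ψ|²] = 0 and solve for s > 0.
Solving yields s = 2·a_0.
With a_0 = 3.04, the most probable radial distance is 6.080 nm.

s ≈ 6.08 nm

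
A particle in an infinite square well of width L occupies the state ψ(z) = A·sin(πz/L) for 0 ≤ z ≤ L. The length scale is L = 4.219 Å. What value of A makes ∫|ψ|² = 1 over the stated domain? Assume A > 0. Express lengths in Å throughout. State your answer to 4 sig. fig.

A ≈ 0.6885 Å^(-1/2)

The normalization condition is ∫|ψ|² dz = 1 from 0 to L.
The integral (without the A² prefactor) comes out to L/2.
Hence A² = 1/[L/2].
With L = 4.219: A² = 0.47405 and A = 0.68851.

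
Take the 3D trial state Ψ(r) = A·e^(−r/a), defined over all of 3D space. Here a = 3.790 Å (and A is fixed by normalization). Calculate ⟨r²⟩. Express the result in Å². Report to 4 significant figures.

The expectation value is the |Ψ|²-weighted average of r^2: ∫ r^2|Ψ|² 4πr² dr.
With ∫₀^∞ r^4 e^(−αr) dr = 4!/α^5, evaluating both integrals, ⟨r²⟩ = 3·a^2.
Putting a = 3.790 gives 43.092.

⟨r^2⟩ ≈ 43.09 Å^2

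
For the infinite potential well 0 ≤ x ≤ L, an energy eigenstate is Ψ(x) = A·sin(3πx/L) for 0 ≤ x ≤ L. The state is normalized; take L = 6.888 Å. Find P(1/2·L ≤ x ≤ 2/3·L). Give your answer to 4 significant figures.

|Ψ|² is the probability density, so P = ∫_{1/2·L}^{2/3·L} |Ψ|² dx.
The normalization integral ∫|Ψ|²dx over the whole domain equals L/2·A², and A² cancels in the ratio.
In terms of u = x/L (A² and the length scale cancel between numerator and denominator), P = [∫_{1/2}^{2/3} sin(3·π·u)^2 du] / [∫_{0}^{1} sin(3·π·u)^2 du].
With ∫ sin(3·π·u)^2 du = u/2 - sin(6·π·u)/(12·π) + C, the region integral is 1/12 and the full one is 1/2.
Taking the ratio, P = 1/6.

P ≈ 0.1667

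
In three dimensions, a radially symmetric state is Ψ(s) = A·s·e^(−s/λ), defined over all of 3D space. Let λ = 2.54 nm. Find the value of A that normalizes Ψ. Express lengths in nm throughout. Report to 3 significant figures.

We need A² ∫|f|² 4πs² ds = 1, taking the integral from 0 to ∞.
(Spherical symmetry: dV = 4πs² ds.)
The integral (without the A² prefactor) comes out to 3·π·λ^5.
Substituting λ = 2.54 gives A² = 0.001004, so A = 0.03168.

A ≈ 0.0317 nm^(-5/2)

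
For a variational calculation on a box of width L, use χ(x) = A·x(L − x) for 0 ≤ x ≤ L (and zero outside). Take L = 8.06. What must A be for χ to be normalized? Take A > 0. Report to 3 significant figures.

The normalization condition is ∫|χ|² dx = 1 from 0 to L.
∫|χ|² dx = A²·(L^5/30).
Setting this equal to 1 gives A² = 1/(L^5/30).
With L = 8.06: A² = 0.0008820 and A = 0.02970.

A ≈ 0.0297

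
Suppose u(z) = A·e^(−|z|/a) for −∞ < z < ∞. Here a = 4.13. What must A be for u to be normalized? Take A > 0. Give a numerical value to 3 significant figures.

A ≈ 0.492

Require ∫ |u|² dz = 1 over the whole domain.
Using ∫₀^∞ zⁿ e^(−αz) dz = n!/αⁿ⁺¹, carrying out the integral gives A² · a.
Setting this equal to 1 gives A² = 1/(a).
With a = 4.13: A² = 0.2421 and A = 0.4921.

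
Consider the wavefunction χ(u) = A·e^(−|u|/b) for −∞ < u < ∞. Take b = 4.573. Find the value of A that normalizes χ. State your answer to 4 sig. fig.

A ≈ 0.4676

The normalization condition is ∫|χ|² du = 1 from −∞ to ∞.
Recall ∫₀^∞ u^m e^(−u/β) du = m!·β^(m+1), the integral (without the A² prefactor) comes out to b.
Setting this equal to 1 gives A² = 1/(b).
Substituting b = 4.573 gives A² = 0.21867, so A = 0.46763.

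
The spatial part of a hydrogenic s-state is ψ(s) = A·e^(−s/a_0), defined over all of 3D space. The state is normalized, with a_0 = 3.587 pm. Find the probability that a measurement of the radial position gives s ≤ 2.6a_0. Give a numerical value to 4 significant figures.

P ≈ 0.8912

With dV = 4πs²ds, the probability is ∫|ψ|² dV over s ≤ 2.6a_0.
Normalization gives A² = 1/(π·a_0^3).
Substituting u = s/a_0, A², 4π and the length scale all cancel in the ratio: P = ∫_{0}^{2.6} u^2·e^(-2·u) du / ∫_{0}^{∞} u^2·e^(-2·u) du.
Using ∫ u^2·e^(-2·u) du = -(2·u^2 + 2·u + 1)·e^(-2·u)/4, the numerator is 1/4 - 493·e^(-26/5)/100 and the denominator is 1/4.
The region integral divided by the full integral gives P = 0.89121.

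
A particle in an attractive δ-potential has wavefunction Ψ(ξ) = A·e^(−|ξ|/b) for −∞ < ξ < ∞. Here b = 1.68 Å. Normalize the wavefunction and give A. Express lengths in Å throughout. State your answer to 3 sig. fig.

The normalization condition is ∫|Ψ|² dξ = 1 from −∞ to ∞.
Using ∫₀^∞ ξⁿ e^(−αξ) dξ = n!/αⁿ⁺¹, the integral (without the A² prefactor) comes out to b.
So A² = (b)^(−1).
Plugging in b = 1.68 yields A = 0.7715.

A ≈ 0.772 Å^(-1/2)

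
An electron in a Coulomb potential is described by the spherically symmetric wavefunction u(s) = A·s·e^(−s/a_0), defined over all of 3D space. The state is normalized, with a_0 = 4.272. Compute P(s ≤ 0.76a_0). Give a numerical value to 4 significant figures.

P ≈ 0.01953

With dV = 4πs²ds, the probability is ∫|u|² dV over s ≤ 0.76a_0.
The full normalization integral is A²·[3·π·a_0^5] = 1, fixing A².
Substituting t = s/a_0, A², 4π and the length scale all cancel in the ratio: P = ∫_{0}^{0.76} t^4·e^(-2·t) dt / ∫_{0}^{∞} t^4·e^(-2·t) dt.
An antiderivative of t^4·e^(-2·t) is -(t^4/2 + t^3 + 3·t^2/2 + 3·t/2 + 3/4)·e^(-2·t); evaluating from 0 to 0.76 gives ≈ 0.0146498, while the full integral is 3/4.
This evaluates to P = 0.019533.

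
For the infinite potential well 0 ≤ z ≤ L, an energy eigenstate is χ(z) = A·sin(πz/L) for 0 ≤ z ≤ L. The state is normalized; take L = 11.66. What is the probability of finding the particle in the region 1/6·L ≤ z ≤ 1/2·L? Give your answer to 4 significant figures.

|χ|² is the probability density, so P = ∫_{1/6·L}^{1/2·L} |χ|² dz.
Since A² = 1/(L/2), this is the region integral divided by the full normalization integral.
In terms of u = z/L (A² and the length scale cancel between numerator and denominator), P = [∫_{1/6}^{1/2} sin(π·u)^2 du] / [∫_{0}^{1} sin(π·u)^2 du].
An antiderivative of sin(π·u)^2 is u/2 - sin(2·π·u)/(4·π); evaluating from 1/6 to 1/2 gives √(3)/(8·π) + 1/6, while the full integral is 1/2.
Taking the ratio, P = (√(3)/4 + π/3)/π.

P ≈ 0.4712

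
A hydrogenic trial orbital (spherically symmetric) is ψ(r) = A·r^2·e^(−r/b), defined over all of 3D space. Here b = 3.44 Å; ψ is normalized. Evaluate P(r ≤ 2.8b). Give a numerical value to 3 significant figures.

P = ∫ |ψ|² 4πr² dr over r ≤ 2.8b.
Normalization gives A² = 1/(45·π·b^7/2).
Let u = r/b; then A², 4π and the length scale all cancel, so P = ∫_{0}^{2.8} u^6·e^(-2·u) du ÷ ∫_{0}^{∞} u^6·e^(-2·u) du.
Using ∫ u^6·e^(-2·u) du = -(4·u^6 + 12·u^5 + 30·u^4 + 60·u^3 + 90·u^2 + 90·u + 45)·e^(-2·u)/8, the numerator is ≈ 1.8548 and the denominator is 45/8.
The region integral divided by the full integral gives P = 0.3297.

P ≈ 0.330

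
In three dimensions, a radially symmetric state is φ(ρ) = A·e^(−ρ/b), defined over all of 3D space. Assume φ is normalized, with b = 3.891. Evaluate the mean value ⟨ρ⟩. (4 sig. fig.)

⟨ρ⟩ ≈ 5.837

By definition ⟨ρ⟩ = ∫ ρ |φ(ρ)|² 4πρ² dρ.
With ∫₀^∞ ρ^3 e^(−αρ) dρ = 3!/α^4, since the A² factors cancel between numerator and denominator, ⟨ρ⟩ = 3·b/2.
With b = 3.891, ⟨ρ⟩ = 5.8365.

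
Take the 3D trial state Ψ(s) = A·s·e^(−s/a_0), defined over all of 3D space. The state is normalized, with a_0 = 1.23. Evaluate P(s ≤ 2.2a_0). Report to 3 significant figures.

With dV = 4πs²ds, the probability is ∫|Ψ|² dV over s ≤ 2.2a_0.
The full normalization integral is A²·[3·π·a_0^5] = 1, fixing A².
Substituting u = s/a_0, A², 4π and the length scale all cancel in the ratio: P = ∫_{0}^{2.2} u^4·e^(-2·u) du / ∫_{0}^{∞} u^4·e^(-2·u) du.
An antiderivative of u^4·e^(-2·u) is -(u^4/2 + u^3 + 3·u^2/2 + 3·u/2 + 3/4)·e^(-2·u); evaluating from 0 to 2.2 gives ≈ 0.33661, while the full integral is 3/4.
The region integral divided by the full integral gives P = 0.4488.

P ≈ 0.449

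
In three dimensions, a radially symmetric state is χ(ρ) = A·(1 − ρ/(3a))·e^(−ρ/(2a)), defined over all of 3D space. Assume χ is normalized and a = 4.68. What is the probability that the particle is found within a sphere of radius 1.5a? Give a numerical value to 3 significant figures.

P ≈ 0.254

With dV = 4πρ²dρ, the probability is ∫|χ|² dV over ρ ≤ 1.5a.
The full normalization integral is A²·[8·π·a^3/3] = 1, fixing A².
Let u = ρ/a; then A², 4π and the length scale all cancel, so P = ∫_{0}^{1.5} u^2·(1 - u/3)^2·e^(-u) du ÷ ∫_{0}^{∞} u^2·(1 - u/3)^2·e^(-u) du.
Using ∫ u^2·(1 - u/3)^2·e^(-u) du = (-u^4 + 2·u^3 - 3·u^2 - 6·u - 6)·e^(-u)/9, the numerator is 2/3 - 107·e^(-3/2)/48 and the denominator is 2/3.
This evaluates to P = 0.2539.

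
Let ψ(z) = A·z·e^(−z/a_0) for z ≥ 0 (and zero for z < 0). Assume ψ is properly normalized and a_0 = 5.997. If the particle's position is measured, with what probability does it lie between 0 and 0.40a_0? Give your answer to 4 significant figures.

P ≈ 0.04742

The probability is P = ∫ |ψ|² dz over [0, 0.40a_0].
The normalization integral ∫|ψ|²dz over the whole domain equals a_0^3/4·A², and A² cancels in the ratio.
Substituting u = z/a_0, A² and the length scale cancel in the ratio: P = ∫_{0}^{0.40} u^2·e^(-2·u) du / ∫_{0}^{∞} u^2·e^(-2·u) du.
Using ∫ u^2·e^(-2·u) du = -(2·u^2 + 2·u + 1)·e^(-2·u)/4, the numerator is 1/4 - 53·e^(-4/5)/100 and the denominator is 1/4.
The result is P = 0.047423.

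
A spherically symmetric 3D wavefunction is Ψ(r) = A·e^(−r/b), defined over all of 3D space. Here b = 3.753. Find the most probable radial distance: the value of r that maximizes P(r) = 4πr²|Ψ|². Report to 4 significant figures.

The maximum of P(r) = 4πr²|Ψ|² occurs where its derivative vanishes.
Solving yields r = b.
With b = 3.753, the most probable radial distance is 3.7530.

r ≈ 3.753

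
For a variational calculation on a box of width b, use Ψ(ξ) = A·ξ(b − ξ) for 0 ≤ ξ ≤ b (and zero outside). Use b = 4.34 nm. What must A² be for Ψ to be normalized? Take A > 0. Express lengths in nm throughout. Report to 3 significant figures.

A^2 ≈ 0.0195 nm^(-5)

Require ∫ |Ψ|² dξ = 1 over the whole domain.
Expanding the polynomial and integrating term by term, with Ψ = A·ξ(b − ξ), the integral evaluates to A²·[b^5/30].
Hence A² = 1/[b^5/30].
With b = 4.34: A² = 0.01948 and A = 0.1396.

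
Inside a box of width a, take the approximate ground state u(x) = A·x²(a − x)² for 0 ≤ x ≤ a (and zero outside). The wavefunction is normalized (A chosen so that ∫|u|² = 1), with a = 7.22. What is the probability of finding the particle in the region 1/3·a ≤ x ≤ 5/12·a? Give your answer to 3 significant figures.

P ≈ 0.157

|u|² is the probability density, so P = ∫_{1/3·a}^{5/12·a} |u|² dx.
With A² fixed by ∫|u|² = 1, i.e. A² = (a^9/630)^(−1), substitute and integrate.
Let t = x/a; then A² and the length scale cancel, so P = ∫_{1/3}^{5/12} t^4·(1 - t)^4 dt ÷ ∫_{0}^{1} t^4·(1 - t)^4 dt.
With ∫ t^4·(1 - t)^4 dt = t^5·(70·t^4 - 315·t^3 + 540·t^2 - 420·t + 126)/630 + C, the region integral is ≈ 0.00024997 and the full one is 1/630.
This works out to P = 0.1575.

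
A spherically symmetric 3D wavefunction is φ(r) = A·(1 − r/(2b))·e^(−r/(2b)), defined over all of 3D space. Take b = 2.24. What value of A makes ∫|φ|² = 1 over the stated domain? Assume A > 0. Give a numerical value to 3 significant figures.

Normalization requires ∫|φ|² 4πr² dr = 1, integrated from 0 to ∞.
Recall ∫₀^∞ r^m e^(−r/β) dr = m!·β^(m+1), the integral (without the A² prefactor) comes out to 8·π·b^3.
Plugging in b = 2.24 yields A = 0.05950.

A ≈ 0.0595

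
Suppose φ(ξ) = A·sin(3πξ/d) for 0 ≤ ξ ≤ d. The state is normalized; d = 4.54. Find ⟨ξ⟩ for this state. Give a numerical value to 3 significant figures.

⟨ξ⟩ ≈ 2.27

⟨ξ⟩ = ∫ ξ |φ|² dξ over the full domain.
With ∫₀^d sin²(nπξ/d) dξ = d/2, the ratio of the moment integral to the normalization integral gives ⟨ξ⟩ = d/2.
With d = 4.54, ⟨ξ⟩ = 2.270.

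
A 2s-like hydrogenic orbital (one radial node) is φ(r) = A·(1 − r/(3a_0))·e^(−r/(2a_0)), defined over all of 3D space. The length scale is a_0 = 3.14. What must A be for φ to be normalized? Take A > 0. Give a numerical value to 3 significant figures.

A ≈ 0.0621

The normalization condition is ∫|φ|² 4πr² dr = 1 from 0 to ∞.
The angular integral contributes 4π, leaving ∫₀^∞ r²|φ|² dr.
The integral (without the A² prefactor) comes out to 8·π·a_0^3/3.
Hence A² = 1/[8·π·a_0^3/3].
Substituting a_0 = 3.14 gives A² = 0.003856, so A = 0.06209.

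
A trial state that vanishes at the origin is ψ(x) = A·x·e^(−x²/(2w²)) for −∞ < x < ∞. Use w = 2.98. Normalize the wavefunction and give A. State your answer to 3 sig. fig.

A ≈ 0.206

We need A² ∫|f|² dx = 1, taking the integral from −∞ to ∞.
Using the Gaussian integral ∫_{−∞}^{∞} e^(−αx²) dx = √(π/α), with ψ = A·x·e^(−x²/(2w²)), the integral evaluates to A²·[√(π)·w^3/2].
Setting this equal to 1 gives A² = 1/(√(π)·w^3/2).
With w = 2.98: A² = 0.04264 and A = 0.2065.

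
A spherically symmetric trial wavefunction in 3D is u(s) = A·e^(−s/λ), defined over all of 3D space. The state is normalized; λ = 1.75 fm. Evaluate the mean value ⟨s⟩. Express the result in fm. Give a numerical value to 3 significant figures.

⟨s⟩ ≈ 2.63 fm

By definition ⟨s⟩ = ∫ s |u(s)|² 4πs² ds.
Since the A² factors cancel between numerator and denominator, ⟨s⟩ = 3·λ/2.
With λ = 1.75, ⟨s⟩ = 2.625.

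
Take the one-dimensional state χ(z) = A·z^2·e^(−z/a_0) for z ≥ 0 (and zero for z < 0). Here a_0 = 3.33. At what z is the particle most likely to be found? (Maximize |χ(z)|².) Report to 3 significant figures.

The maximum of |χ(z)|² occurs where its derivative vanishes.
Solving yields z = 2·a_0.
With a_0 = 3.33, the most probable position is 6.660.

z ≈ 6.66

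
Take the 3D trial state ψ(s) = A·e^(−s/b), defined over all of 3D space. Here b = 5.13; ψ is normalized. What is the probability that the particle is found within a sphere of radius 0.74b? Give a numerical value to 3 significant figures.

P ≈ 0.186

With dV = 4πs²ds, the probability is ∫|ψ|² dV over s ≤ 0.74b.
The full normalization integral is A²·[π·b^3] = 1, fixing A².
In terms of u = s/b (A², 4π and the length scale all cancel between numerator and denominator), P = [∫_{0}^{0.74} u^2·e^(-2·u) du] / [∫_{0}^{∞} u^2·e^(-2·u) du].
With ∫ u^2·e^(-2·u) du = -(2·u^2 + 2·u + 1)·e^(-2·u)/4 + C, the region integral is 1/4 - 4469·e^(-37/25)/5000 and the full one is 1/4.
Taking the ratio yields P = 0.1861.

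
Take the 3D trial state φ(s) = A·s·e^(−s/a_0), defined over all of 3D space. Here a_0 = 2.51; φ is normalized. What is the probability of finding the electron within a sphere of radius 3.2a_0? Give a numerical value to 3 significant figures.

With dV = 4πs²ds, the probability is ∫|φ|² dV over s ≤ 3.2a_0.
A² is fixed by ∫₀^∞ 4πs²|φ|² ds = 1, i.e. A² = (3·π·a_0^5)^(−1).
Let u = s/a_0; then A², 4π and the length scale all cancel, so P = ∫_{0}^{3.2} u^4·e^(-2·u) du ÷ ∫_{0}^{∞} u^4·e^(-2·u) du.
Using ∫ u^4·e^(-2·u) du = -(u^4/2 + u^3 + 3·u^2/2 + 3·u/2 + 3/4)·e^(-2·u), the numerator is ≈ 0.57370 and the denominator is 3/4.
This evaluates to P = 0.7649.

P ≈ 0.765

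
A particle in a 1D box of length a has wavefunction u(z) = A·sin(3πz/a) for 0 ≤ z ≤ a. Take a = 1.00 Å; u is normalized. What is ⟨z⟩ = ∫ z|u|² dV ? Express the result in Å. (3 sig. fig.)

⟨z⟩ ≈ 0.500 Å

⟨z⟩ = ∫ z |u|² dz over the full domain.
Since the A² factors cancel between numerator and denominator, ⟨z⟩ = a/2.
With a = 1.00, ⟨z⟩ = 0.5000.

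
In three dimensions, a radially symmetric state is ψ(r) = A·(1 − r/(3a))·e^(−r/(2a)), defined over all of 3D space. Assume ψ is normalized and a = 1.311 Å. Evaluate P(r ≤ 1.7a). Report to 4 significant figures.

P = ∫ |ψ|² 4πr² dr over r ≤ 1.7a.
A² is fixed by ∫₀^∞ 4πr²|ψ|² dr = 1, i.e. A² = (8·π·a^3/3)^(−1).
Let u = r/a; then A², 4π and the length scale all cancel, so P = ∫_{0}^{1.7} u^2·(1 - u/3)^2·e^(-u) du ÷ ∫_{0}^{∞} u^2·(1 - u/3)^2·e^(-u) du.
With ∫ u^2·(1 - u/3)^2·e^(-u) du = (-u^4 + 2·u^3 - 3·u^2 - 6·u - 6)·e^(-u)/9 + C, the region integral is ≈ 0.191769 and the full one is 2/3.
Taking the ratio yields P = 0.28765.

P ≈ 0.2877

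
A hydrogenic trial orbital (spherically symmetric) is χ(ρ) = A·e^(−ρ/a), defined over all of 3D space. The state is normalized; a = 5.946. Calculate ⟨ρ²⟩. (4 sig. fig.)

By definition ⟨ρ²⟩ = ∫ ρ^2 |χ(ρ)|² 4πρ² dρ.
Using ∫₀^∞ ρⁿ e^(−αρ) dρ = n!/αⁿ⁺¹, the ratio of the moment integral to the normalization integral gives ⟨ρ²⟩ = 3·a^2.
With a = 5.946, ⟨ρ^2⟩ = 106.06.

⟨ρ^2⟩ ≈ 106.1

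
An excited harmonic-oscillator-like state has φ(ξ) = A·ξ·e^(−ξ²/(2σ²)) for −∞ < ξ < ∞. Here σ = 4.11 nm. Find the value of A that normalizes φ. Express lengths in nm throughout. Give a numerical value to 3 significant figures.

A ≈ 0.127 nm^(-3/2)

Require ∫ |φ|² dξ = 1 over the whole domain.
Differentiating ∫e^(−αξ²) dξ = √(π/α) under α to get the higher moments, carrying out the integral gives A² · √(π)·σ^3/2.
With σ = 4.11: A² = 0.01625 and A = 0.1275.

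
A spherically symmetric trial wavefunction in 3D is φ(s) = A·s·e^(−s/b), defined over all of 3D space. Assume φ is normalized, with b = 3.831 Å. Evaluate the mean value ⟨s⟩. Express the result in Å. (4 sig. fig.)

⟨s⟩ ≈ 9.578 Å

By definition ⟨s⟩ = ∫ s |φ(s)|² 4πs² ds.
The ratio of the moment integral to the normalization integral gives ⟨s⟩ = 5·b/2.
Putting b = 3.831 gives 9.5775.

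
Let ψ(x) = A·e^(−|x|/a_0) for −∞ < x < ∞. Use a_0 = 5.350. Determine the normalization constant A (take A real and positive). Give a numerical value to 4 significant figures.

We need A² ∫|f|² dx = 1, taking the integral from −∞ to ∞.
Using ∫₀^∞ xⁿ e^(−αx) dx = n!/αⁿ⁺¹, the integral (without the A² prefactor) comes out to a_0.
With a_0 = 5.350: A² = 0.18692 and A = 0.43234.

A ≈ 0.4323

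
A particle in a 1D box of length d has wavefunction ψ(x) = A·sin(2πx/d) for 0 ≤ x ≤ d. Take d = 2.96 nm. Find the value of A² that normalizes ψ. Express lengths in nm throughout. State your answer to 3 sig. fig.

Normalization requires ∫|ψ|² dx = 1, integrated from 0 to d.
With ∫₀^d sin²(nπx/d) dx = d/2, ∫|ψ|² dx = A²·(d/2).
Hence A² = 1/[d/2].
Substituting d = 2.96 gives A² = 0.6757, so A = 0.8220.

A^2 ≈ 0.676 nm^(-1)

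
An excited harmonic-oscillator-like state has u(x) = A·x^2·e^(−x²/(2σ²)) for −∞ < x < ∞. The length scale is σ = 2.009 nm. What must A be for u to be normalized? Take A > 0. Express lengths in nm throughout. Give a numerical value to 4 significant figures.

A ≈ 0.1516 nm^(-5/2)

Normalization requires ∫|u|² dx = 1, integrated from −∞ to ∞.
Using the Gaussian integral ∫_{−∞}^{∞} e^(−αx²) dx = √(π/α), with u = A·x^2·e^(−x²/(2σ²)), the integral evaluates to A²·[3·√(π)·σ^5/4].
Hence A² = 1/[3·√(π)·σ^5/4].
Plugging in σ = 2.009 yields A = 0.15161.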